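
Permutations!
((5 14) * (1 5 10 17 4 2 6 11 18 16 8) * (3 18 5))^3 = (1 16 3 8 18)(2 5 17 6 14 4 11 10)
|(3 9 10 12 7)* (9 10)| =4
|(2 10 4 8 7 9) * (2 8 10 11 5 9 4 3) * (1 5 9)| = 8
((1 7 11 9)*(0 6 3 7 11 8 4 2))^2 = (0 3 8 2 6 7 4)(1 9 11)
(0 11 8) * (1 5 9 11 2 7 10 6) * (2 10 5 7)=(0 10 6 1 7 5 9 11 8)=[10, 7, 2, 3, 4, 9, 1, 5, 0, 11, 6, 8]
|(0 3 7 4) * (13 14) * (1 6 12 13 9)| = |(0 3 7 4)(1 6 12 13 14 9)| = 12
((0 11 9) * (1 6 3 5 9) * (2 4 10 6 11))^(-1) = ((0 2 4 10 6 3 5 9)(1 11))^(-1) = (0 9 5 3 6 10 4 2)(1 11)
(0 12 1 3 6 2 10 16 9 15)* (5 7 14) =[12, 3, 10, 6, 4, 7, 2, 14, 8, 15, 16, 11, 1, 13, 5, 0, 9] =(0 12 1 3 6 2 10 16 9 15)(5 7 14)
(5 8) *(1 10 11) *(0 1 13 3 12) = (0 1 10 11 13 3 12)(5 8) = [1, 10, 2, 12, 4, 8, 6, 7, 5, 9, 11, 13, 0, 3]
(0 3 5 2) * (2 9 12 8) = [3, 1, 0, 5, 4, 9, 6, 7, 2, 12, 10, 11, 8] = (0 3 5 9 12 8 2)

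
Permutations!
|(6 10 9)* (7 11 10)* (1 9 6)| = |(1 9)(6 7 11 10)| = 4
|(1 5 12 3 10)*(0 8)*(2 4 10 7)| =8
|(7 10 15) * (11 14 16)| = |(7 10 15)(11 14 16)| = 3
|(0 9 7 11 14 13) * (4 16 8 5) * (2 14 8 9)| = 28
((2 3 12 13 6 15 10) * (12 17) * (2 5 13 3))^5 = (3 12 17)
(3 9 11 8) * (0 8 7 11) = [8, 1, 2, 9, 4, 5, 6, 11, 3, 0, 10, 7] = (0 8 3 9)(7 11)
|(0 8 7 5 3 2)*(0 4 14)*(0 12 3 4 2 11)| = |(0 8 7 5 4 14 12 3 11)| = 9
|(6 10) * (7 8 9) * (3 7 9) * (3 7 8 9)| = 4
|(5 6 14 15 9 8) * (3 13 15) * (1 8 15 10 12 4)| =|(1 8 5 6 14 3 13 10 12 4)(9 15)| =10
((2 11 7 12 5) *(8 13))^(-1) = ((2 11 7 12 5)(8 13))^(-1) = (2 5 12 7 11)(8 13)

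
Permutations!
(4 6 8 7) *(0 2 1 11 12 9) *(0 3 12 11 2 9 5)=(0 9 3 12 5)(1 2)(4 6 8 7)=[9, 2, 1, 12, 6, 0, 8, 4, 7, 3, 10, 11, 5]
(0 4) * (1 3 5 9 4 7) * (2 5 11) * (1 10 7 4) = (0 4)(1 3 11 2 5 9)(7 10) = [4, 3, 5, 11, 0, 9, 6, 10, 8, 1, 7, 2]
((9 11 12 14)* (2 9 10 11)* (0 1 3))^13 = (0 1 3)(2 9)(10 11 12 14)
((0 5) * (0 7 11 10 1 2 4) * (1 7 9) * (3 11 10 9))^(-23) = ((0 5 3 11 9 1 2 4)(7 10))^(-23) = (0 5 3 11 9 1 2 4)(7 10)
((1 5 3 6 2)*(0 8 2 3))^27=((0 8 2 1 5)(3 6))^27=(0 2 5 8 1)(3 6)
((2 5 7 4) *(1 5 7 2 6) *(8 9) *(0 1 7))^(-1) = (0 2 5 1)(4 7 6)(8 9)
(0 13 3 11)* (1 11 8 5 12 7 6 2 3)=[13, 11, 3, 8, 4, 12, 2, 6, 5, 9, 10, 0, 7, 1]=(0 13 1 11)(2 3 8 5 12 7 6)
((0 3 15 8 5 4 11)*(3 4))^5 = (0 11 4)(3 15 8 5)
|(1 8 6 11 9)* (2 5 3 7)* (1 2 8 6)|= 9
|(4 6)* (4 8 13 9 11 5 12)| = |(4 6 8 13 9 11 5 12)| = 8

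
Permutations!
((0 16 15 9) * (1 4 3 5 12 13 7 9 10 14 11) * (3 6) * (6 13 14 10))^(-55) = ((0 16 15 6 3 5 12 14 11 1 4 13 7 9))^(-55) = (0 16 15 6 3 5 12 14 11 1 4 13 7 9)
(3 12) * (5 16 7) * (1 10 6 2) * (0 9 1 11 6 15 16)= (0 9 1 10 15 16 7 5)(2 11 6)(3 12)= [9, 10, 11, 12, 4, 0, 2, 5, 8, 1, 15, 6, 3, 13, 14, 16, 7]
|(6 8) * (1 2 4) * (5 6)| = 3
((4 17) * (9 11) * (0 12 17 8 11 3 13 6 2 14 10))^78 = (17)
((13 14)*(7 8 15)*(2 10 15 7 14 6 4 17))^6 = (2 4 13 15)(6 14 10 17)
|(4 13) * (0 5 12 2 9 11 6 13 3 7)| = |(0 5 12 2 9 11 6 13 4 3 7)| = 11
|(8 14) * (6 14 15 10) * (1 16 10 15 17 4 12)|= |(1 16 10 6 14 8 17 4 12)|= 9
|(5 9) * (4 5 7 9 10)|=|(4 5 10)(7 9)|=6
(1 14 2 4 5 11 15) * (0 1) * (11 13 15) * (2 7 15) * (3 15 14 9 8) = (0 1 9 8 3 15)(2 4 5 13)(7 14) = [1, 9, 4, 15, 5, 13, 6, 14, 3, 8, 10, 11, 12, 2, 7, 0]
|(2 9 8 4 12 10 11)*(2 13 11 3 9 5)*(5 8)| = |(2 8 4 12 10 3 9 5)(11 13)| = 8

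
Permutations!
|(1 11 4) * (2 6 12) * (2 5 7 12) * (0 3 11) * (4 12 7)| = 14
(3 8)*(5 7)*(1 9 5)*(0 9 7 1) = [9, 7, 2, 8, 4, 1, 6, 0, 3, 5] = (0 9 5 1 7)(3 8)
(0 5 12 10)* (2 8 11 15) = (0 5 12 10)(2 8 11 15) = [5, 1, 8, 3, 4, 12, 6, 7, 11, 9, 0, 15, 10, 13, 14, 2]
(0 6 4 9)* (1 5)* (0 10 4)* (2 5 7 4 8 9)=(0 6)(1 7 4 2 5)(8 9 10)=[6, 7, 5, 3, 2, 1, 0, 4, 9, 10, 8]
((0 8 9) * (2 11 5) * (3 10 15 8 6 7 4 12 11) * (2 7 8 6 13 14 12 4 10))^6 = ((0 13 14 12 11 5 7 10 15 6 8 9)(2 3))^6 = (0 7)(5 9)(6 12)(8 11)(10 13)(14 15)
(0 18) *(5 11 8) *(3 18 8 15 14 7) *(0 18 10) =(18)(0 8 5 11 15 14 7 3 10) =[8, 1, 2, 10, 4, 11, 6, 3, 5, 9, 0, 15, 12, 13, 7, 14, 16, 17, 18]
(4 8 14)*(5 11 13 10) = [0, 1, 2, 3, 8, 11, 6, 7, 14, 9, 5, 13, 12, 10, 4] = (4 8 14)(5 11 13 10)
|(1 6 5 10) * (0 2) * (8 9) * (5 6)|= |(0 2)(1 5 10)(8 9)|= 6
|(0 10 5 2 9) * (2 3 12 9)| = |(0 10 5 3 12 9)| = 6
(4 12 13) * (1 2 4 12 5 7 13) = [0, 2, 4, 3, 5, 7, 6, 13, 8, 9, 10, 11, 1, 12] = (1 2 4 5 7 13 12)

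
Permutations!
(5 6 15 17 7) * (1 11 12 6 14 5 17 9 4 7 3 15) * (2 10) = (1 11 12 6)(2 10)(3 15 9 4 7 17)(5 14) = [0, 11, 10, 15, 7, 14, 1, 17, 8, 4, 2, 12, 6, 13, 5, 9, 16, 3]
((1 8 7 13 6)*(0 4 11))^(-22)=((0 4 11)(1 8 7 13 6))^(-22)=(0 11 4)(1 13 8 6 7)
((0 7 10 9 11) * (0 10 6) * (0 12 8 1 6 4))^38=(0 4 7)(1 12)(6 8)(9 10 11)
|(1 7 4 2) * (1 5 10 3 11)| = 8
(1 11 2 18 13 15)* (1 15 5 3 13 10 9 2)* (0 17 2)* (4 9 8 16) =(0 17 2 18 10 8 16 4 9)(1 11)(3 13 5) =[17, 11, 18, 13, 9, 3, 6, 7, 16, 0, 8, 1, 12, 5, 14, 15, 4, 2, 10]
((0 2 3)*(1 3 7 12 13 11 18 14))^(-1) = (0 3 1 14 18 11 13 12 7 2)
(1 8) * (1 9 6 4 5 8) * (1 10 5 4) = (1 10 5 8 9 6) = [0, 10, 2, 3, 4, 8, 1, 7, 9, 6, 5]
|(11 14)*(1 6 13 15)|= 4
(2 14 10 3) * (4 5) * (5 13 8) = (2 14 10 3)(4 13 8 5) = [0, 1, 14, 2, 13, 4, 6, 7, 5, 9, 3, 11, 12, 8, 10]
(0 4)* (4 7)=(0 7 4)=[7, 1, 2, 3, 0, 5, 6, 4]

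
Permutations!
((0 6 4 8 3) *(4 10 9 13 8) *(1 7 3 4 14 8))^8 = ((0 6 10 9 13 1 7 3)(4 14 8))^8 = (4 8 14)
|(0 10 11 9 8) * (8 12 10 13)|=|(0 13 8)(9 12 10 11)|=12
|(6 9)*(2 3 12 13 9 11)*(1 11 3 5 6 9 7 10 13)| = |(1 11 2 5 6 3 12)(7 10 13)| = 21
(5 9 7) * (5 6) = (5 9 7 6) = [0, 1, 2, 3, 4, 9, 5, 6, 8, 7]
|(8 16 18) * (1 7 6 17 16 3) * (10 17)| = |(1 7 6 10 17 16 18 8 3)| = 9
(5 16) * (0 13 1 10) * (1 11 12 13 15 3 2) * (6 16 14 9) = (0 15 3 2 1 10)(5 14 9 6 16)(11 12 13) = [15, 10, 1, 2, 4, 14, 16, 7, 8, 6, 0, 12, 13, 11, 9, 3, 5]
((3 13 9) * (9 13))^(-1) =((13)(3 9))^(-1) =(13)(3 9)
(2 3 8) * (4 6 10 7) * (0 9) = (0 9)(2 3 8)(4 6 10 7) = [9, 1, 3, 8, 6, 5, 10, 4, 2, 0, 7]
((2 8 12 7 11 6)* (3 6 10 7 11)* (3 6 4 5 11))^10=(12)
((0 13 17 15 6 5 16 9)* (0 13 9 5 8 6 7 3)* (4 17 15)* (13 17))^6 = (0 7 13 17)(3 15 4 9)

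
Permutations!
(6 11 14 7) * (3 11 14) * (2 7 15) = (2 7 6 14 15)(3 11) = [0, 1, 7, 11, 4, 5, 14, 6, 8, 9, 10, 3, 12, 13, 15, 2]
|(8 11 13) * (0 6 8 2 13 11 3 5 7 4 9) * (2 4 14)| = 11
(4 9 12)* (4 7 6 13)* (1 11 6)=(1 11 6 13 4 9 12 7)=[0, 11, 2, 3, 9, 5, 13, 1, 8, 12, 10, 6, 7, 4]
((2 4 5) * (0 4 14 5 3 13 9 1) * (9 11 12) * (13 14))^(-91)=(0 12 2 3 1 11 5 4 9 13 14)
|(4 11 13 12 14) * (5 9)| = |(4 11 13 12 14)(5 9)| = 10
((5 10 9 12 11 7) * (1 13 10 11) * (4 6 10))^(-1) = ((1 13 4 6 10 9 12)(5 11 7))^(-1) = (1 12 9 10 6 4 13)(5 7 11)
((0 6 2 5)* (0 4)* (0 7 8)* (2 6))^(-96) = (8)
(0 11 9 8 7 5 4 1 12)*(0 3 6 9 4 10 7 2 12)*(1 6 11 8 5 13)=(0 8 2 12 3 11 4 6 9 5 10 7 13 1)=[8, 0, 12, 11, 6, 10, 9, 13, 2, 5, 7, 4, 3, 1]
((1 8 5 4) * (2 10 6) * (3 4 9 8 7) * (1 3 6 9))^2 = (1 6 10 8)(2 9 5 7)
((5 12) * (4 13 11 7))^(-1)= (4 7 11 13)(5 12)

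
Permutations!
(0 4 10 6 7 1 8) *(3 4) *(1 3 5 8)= [5, 1, 2, 4, 10, 8, 7, 3, 0, 9, 6]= (0 5 8)(3 4 10 6 7)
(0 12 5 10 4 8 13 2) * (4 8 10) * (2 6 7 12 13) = (0 13 6 7 12 5 4 10 8 2) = [13, 1, 0, 3, 10, 4, 7, 12, 2, 9, 8, 11, 5, 6]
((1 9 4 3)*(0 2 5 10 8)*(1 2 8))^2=(1 4 2 10 9 3 5)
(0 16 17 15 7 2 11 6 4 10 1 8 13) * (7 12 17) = [16, 8, 11, 3, 10, 5, 4, 2, 13, 9, 1, 6, 17, 0, 14, 12, 7, 15] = (0 16 7 2 11 6 4 10 1 8 13)(12 17 15)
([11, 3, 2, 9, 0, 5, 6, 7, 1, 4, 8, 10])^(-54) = (0 10 1 9)(3 4 11 8)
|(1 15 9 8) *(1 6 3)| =6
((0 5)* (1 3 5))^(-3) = (0 1 3 5)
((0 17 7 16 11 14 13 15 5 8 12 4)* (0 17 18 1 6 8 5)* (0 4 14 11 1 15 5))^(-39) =(0 4 16 8 13 18 17 1 12 5 15 7 6 14)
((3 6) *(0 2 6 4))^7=((0 2 6 3 4))^7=(0 6 4 2 3)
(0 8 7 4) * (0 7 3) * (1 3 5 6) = (0 8 5 6 1 3)(4 7) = [8, 3, 2, 0, 7, 6, 1, 4, 5]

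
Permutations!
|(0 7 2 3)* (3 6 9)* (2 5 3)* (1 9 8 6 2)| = 4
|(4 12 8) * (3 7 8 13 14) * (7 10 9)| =|(3 10 9 7 8 4 12 13 14)| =9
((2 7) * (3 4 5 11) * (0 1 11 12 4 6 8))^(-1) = (0 8 6 3 11 1)(2 7)(4 12 5)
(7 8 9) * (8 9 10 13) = (7 9)(8 10 13) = [0, 1, 2, 3, 4, 5, 6, 9, 10, 7, 13, 11, 12, 8]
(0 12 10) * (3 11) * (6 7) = (0 12 10)(3 11)(6 7) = [12, 1, 2, 11, 4, 5, 7, 6, 8, 9, 0, 3, 10]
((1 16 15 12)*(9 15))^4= ((1 16 9 15 12))^4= (1 12 15 9 16)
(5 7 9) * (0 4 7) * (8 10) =(0 4 7 9 5)(8 10) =[4, 1, 2, 3, 7, 0, 6, 9, 10, 5, 8]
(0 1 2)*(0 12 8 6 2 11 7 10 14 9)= [1, 11, 12, 3, 4, 5, 2, 10, 6, 0, 14, 7, 8, 13, 9]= (0 1 11 7 10 14 9)(2 12 8 6)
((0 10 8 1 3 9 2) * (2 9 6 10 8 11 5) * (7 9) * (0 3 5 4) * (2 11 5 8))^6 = (0 11 10 3)(2 4 5 6)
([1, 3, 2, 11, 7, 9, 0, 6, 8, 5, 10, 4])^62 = [6, 0, 2, 1, 11, 5, 7, 4, 8, 9, 10, 3]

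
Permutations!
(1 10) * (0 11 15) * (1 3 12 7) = (0 11 15)(1 10 3 12 7) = [11, 10, 2, 12, 4, 5, 6, 1, 8, 9, 3, 15, 7, 13, 14, 0]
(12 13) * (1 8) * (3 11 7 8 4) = (1 4 3 11 7 8)(12 13) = [0, 4, 2, 11, 3, 5, 6, 8, 1, 9, 10, 7, 13, 12]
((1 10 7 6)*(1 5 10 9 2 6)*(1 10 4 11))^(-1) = ((1 9 2 6 5 4 11)(7 10))^(-1) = (1 11 4 5 6 2 9)(7 10)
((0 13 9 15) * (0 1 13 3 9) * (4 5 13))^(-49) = (0 13 5 4 1 15 9 3)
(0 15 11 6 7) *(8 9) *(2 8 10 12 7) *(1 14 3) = (0 15 11 6 2 8 9 10 12 7)(1 14 3) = [15, 14, 8, 1, 4, 5, 2, 0, 9, 10, 12, 6, 7, 13, 3, 11]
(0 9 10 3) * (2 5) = [9, 1, 5, 0, 4, 2, 6, 7, 8, 10, 3] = (0 9 10 3)(2 5)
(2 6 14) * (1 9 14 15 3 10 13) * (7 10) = (1 9 14 2 6 15 3 7 10 13) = [0, 9, 6, 7, 4, 5, 15, 10, 8, 14, 13, 11, 12, 1, 2, 3]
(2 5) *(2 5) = (5) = [0, 1, 2, 3, 4, 5]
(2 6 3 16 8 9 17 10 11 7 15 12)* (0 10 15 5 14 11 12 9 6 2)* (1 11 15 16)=(0 10 12)(1 11 7 5 14 15 9 17 16 8 6 3)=[10, 11, 2, 1, 4, 14, 3, 5, 6, 17, 12, 7, 0, 13, 15, 9, 8, 16]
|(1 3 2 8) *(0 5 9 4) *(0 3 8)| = 6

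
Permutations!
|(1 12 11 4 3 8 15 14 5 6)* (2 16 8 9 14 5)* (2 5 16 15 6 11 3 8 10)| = 20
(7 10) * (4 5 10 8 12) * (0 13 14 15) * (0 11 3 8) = (0 13 14 15 11 3 8 12 4 5 10 7) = [13, 1, 2, 8, 5, 10, 6, 0, 12, 9, 7, 3, 4, 14, 15, 11]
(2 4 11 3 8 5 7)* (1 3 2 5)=(1 3 8)(2 4 11)(5 7)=[0, 3, 4, 8, 11, 7, 6, 5, 1, 9, 10, 2]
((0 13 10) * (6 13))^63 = (0 10 13 6)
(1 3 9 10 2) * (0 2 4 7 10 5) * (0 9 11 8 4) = (0 2 1 3 11 8 4 7 10)(5 9) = [2, 3, 1, 11, 7, 9, 6, 10, 4, 5, 0, 8]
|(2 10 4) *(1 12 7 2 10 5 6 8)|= 14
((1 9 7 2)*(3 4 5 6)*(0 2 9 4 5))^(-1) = ((0 2 1 4)(3 5 6)(7 9))^(-1) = (0 4 1 2)(3 6 5)(7 9)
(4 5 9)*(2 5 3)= [0, 1, 5, 2, 3, 9, 6, 7, 8, 4]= (2 5 9 4 3)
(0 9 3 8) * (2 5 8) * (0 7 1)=(0 9 3 2 5 8 7 1)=[9, 0, 5, 2, 4, 8, 6, 1, 7, 3]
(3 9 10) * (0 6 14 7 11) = (0 6 14 7 11)(3 9 10) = [6, 1, 2, 9, 4, 5, 14, 11, 8, 10, 3, 0, 12, 13, 7]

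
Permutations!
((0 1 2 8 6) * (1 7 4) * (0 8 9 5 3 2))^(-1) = ((0 7 4 1)(2 9 5 3)(6 8))^(-1) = (0 1 4 7)(2 3 5 9)(6 8)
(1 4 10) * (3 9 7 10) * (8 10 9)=(1 4 3 8 10)(7 9)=[0, 4, 2, 8, 3, 5, 6, 9, 10, 7, 1]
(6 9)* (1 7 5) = (1 7 5)(6 9) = [0, 7, 2, 3, 4, 1, 9, 5, 8, 6]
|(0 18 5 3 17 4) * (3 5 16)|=6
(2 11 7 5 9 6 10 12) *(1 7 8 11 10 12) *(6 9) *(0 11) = (0 11 8)(1 7 5 6 12 2 10) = [11, 7, 10, 3, 4, 6, 12, 5, 0, 9, 1, 8, 2]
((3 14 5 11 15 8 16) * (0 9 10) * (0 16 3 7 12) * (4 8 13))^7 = ((0 9 10 16 7 12)(3 14 5 11 15 13 4 8))^7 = (0 9 10 16 7 12)(3 8 4 13 15 11 5 14)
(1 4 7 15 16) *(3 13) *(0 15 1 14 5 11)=[15, 4, 2, 13, 7, 11, 6, 1, 8, 9, 10, 0, 12, 3, 5, 16, 14]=(0 15 16 14 5 11)(1 4 7)(3 13)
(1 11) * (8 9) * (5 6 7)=[0, 11, 2, 3, 4, 6, 7, 5, 9, 8, 10, 1]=(1 11)(5 6 7)(8 9)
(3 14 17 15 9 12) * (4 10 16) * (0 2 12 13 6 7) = (0 2 12 3 14 17 15 9 13 6 7)(4 10 16) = [2, 1, 12, 14, 10, 5, 7, 0, 8, 13, 16, 11, 3, 6, 17, 9, 4, 15]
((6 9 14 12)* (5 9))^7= ((5 9 14 12 6))^7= (5 14 6 9 12)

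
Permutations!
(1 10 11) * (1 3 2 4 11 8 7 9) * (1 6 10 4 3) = (1 4 11)(2 3)(6 10 8 7 9) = [0, 4, 3, 2, 11, 5, 10, 9, 7, 6, 8, 1]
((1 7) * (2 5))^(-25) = ((1 7)(2 5))^(-25) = (1 7)(2 5)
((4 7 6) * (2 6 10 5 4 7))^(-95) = ((2 6 7 10 5 4))^(-95) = (2 6 7 10 5 4)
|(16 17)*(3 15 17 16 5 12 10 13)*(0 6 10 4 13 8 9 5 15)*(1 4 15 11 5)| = |(0 6 10 8 9 1 4 13 3)(5 12 15 17 11)| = 45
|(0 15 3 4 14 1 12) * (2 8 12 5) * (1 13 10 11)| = 13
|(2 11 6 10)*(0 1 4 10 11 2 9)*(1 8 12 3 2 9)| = |(0 8 12 3 2 9)(1 4 10)(6 11)| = 6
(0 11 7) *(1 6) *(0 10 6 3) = (0 11 7 10 6 1 3) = [11, 3, 2, 0, 4, 5, 1, 10, 8, 9, 6, 7]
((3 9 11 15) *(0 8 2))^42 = (3 11)(9 15)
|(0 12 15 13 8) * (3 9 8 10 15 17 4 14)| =24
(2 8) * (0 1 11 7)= (0 1 11 7)(2 8)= [1, 11, 8, 3, 4, 5, 6, 0, 2, 9, 10, 7]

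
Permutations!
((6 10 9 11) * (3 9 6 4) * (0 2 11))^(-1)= (0 9 3 4 11 2)(6 10)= ((0 2 11 4 3 9)(6 10))^(-1)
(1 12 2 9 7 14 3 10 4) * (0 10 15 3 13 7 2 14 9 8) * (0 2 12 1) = (0 10 4)(2 8)(3 15)(7 9 12 14 13) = [10, 1, 8, 15, 0, 5, 6, 9, 2, 12, 4, 11, 14, 7, 13, 3]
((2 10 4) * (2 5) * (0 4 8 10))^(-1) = (0 2 5 4)(8 10)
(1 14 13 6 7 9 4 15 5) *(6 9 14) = (1 6 7 14 13 9 4 15 5) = [0, 6, 2, 3, 15, 1, 7, 14, 8, 4, 10, 11, 12, 9, 13, 5]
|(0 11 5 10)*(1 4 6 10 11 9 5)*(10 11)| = 4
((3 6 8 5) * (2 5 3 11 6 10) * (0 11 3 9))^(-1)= (0 9 8 6 11)(2 10 3 5)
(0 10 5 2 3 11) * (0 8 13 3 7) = (0 10 5 2 7)(3 11 8 13) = [10, 1, 7, 11, 4, 2, 6, 0, 13, 9, 5, 8, 12, 3]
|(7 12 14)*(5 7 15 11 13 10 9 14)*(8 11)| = 21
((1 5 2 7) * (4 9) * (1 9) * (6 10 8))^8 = (1 2 9)(4 5 7)(6 8 10) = ((1 5 2 7 9 4)(6 10 8))^8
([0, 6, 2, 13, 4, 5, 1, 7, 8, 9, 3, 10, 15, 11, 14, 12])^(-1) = (1 6)(3 10 11 13)(12 15)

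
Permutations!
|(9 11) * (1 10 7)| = 6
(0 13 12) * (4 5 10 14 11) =(0 13 12)(4 5 10 14 11) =[13, 1, 2, 3, 5, 10, 6, 7, 8, 9, 14, 4, 0, 12, 11]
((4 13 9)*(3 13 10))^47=(3 9 10 13 4)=((3 13 9 4 10))^47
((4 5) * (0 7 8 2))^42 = (0 8)(2 7)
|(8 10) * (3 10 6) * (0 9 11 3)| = |(0 9 11 3 10 8 6)| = 7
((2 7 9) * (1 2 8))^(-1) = ((1 2 7 9 8))^(-1) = (1 8 9 7 2)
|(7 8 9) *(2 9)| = |(2 9 7 8)| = 4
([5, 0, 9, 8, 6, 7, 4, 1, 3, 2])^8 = (9)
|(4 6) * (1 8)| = |(1 8)(4 6)| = 2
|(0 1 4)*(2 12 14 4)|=|(0 1 2 12 14 4)|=6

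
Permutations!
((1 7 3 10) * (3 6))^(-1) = (1 10 3 6 7)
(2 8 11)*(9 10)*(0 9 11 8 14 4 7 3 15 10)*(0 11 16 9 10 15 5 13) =(0 10 16 9 11 2 14 4 7 3 5 13) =[10, 1, 14, 5, 7, 13, 6, 3, 8, 11, 16, 2, 12, 0, 4, 15, 9]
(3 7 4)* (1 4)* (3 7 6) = (1 4 7)(3 6) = [0, 4, 2, 6, 7, 5, 3, 1]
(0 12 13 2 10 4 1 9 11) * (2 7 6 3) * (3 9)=(0 12 13 7 6 9 11)(1 3 2 10 4)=[12, 3, 10, 2, 1, 5, 9, 6, 8, 11, 4, 0, 13, 7]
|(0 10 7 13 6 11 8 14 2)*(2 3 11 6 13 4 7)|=12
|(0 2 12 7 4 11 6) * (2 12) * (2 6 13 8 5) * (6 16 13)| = |(0 12 7 4 11 6)(2 16 13 8 5)| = 30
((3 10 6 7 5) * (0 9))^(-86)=(3 5 7 6 10)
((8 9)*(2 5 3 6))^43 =((2 5 3 6)(8 9))^43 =(2 6 3 5)(8 9)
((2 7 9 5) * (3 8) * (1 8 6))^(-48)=(9)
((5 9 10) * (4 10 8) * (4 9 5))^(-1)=(4 10)(8 9)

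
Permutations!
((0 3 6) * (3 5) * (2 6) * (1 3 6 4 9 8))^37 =((0 5 6)(1 3 2 4 9 8))^37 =(0 5 6)(1 3 2 4 9 8)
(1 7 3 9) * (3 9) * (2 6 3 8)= [0, 7, 6, 8, 4, 5, 3, 9, 2, 1]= (1 7 9)(2 6 3 8)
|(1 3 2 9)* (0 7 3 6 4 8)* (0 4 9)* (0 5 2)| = 6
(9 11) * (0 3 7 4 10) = [3, 1, 2, 7, 10, 5, 6, 4, 8, 11, 0, 9] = (0 3 7 4 10)(9 11)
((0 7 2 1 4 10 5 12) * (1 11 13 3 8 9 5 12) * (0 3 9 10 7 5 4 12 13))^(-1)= (0 11 2 7 4 9 13 10 8 3 12 1 5)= ((0 5 1 12 3 8 10 13 9 4 7 2 11))^(-1)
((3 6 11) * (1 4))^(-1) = ((1 4)(3 6 11))^(-1) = (1 4)(3 11 6)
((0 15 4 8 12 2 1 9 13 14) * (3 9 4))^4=((0 15 3 9 13 14)(1 4 8 12 2))^4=(0 13 3)(1 2 12 8 4)(9 15 14)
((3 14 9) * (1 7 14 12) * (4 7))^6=(1 12 3 9 14 7 4)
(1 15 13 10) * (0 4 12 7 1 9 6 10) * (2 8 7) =(0 4 12 2 8 7 1 15 13)(6 10 9) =[4, 15, 8, 3, 12, 5, 10, 1, 7, 6, 9, 11, 2, 0, 14, 13]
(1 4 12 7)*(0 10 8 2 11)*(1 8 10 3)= [3, 4, 11, 1, 12, 5, 6, 8, 2, 9, 10, 0, 7]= (0 3 1 4 12 7 8 2 11)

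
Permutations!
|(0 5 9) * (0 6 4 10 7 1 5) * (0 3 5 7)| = |(0 3 5 9 6 4 10)(1 7)| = 14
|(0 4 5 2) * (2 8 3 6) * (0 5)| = |(0 4)(2 5 8 3 6)| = 10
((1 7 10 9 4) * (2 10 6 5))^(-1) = ((1 7 6 5 2 10 9 4))^(-1) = (1 4 9 10 2 5 6 7)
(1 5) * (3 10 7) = [0, 5, 2, 10, 4, 1, 6, 3, 8, 9, 7] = (1 5)(3 10 7)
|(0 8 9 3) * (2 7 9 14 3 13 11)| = 20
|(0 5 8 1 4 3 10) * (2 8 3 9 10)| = |(0 5 3 2 8 1 4 9 10)| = 9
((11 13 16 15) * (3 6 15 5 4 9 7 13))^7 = ((3 6 15 11)(4 9 7 13 16 5))^7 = (3 11 15 6)(4 9 7 13 16 5)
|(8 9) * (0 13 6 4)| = |(0 13 6 4)(8 9)| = 4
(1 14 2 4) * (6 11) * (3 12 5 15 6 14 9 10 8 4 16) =(1 9 10 8 4)(2 16 3 12 5 15 6 11 14) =[0, 9, 16, 12, 1, 15, 11, 7, 4, 10, 8, 14, 5, 13, 2, 6, 3]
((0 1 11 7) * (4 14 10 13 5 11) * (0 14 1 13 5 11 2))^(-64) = (14)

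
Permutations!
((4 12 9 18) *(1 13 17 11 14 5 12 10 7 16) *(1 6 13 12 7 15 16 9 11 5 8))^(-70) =((1 12 11 14 8)(4 10 15 16 6 13 17 5 7 9 18))^(-70) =(4 5 16 18 17 15 9 13 10 7 6)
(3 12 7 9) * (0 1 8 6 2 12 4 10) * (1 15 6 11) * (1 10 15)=(0 1 8 11 10)(2 12 7 9 3 4 15 6)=[1, 8, 12, 4, 15, 5, 2, 9, 11, 3, 0, 10, 7, 13, 14, 6]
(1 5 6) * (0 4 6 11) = (0 4 6 1 5 11) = [4, 5, 2, 3, 6, 11, 1, 7, 8, 9, 10, 0]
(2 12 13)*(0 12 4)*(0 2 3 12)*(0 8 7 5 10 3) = (0 8 7 5 10 3 12 13)(2 4) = [8, 1, 4, 12, 2, 10, 6, 5, 7, 9, 3, 11, 13, 0]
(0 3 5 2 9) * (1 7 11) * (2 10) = (0 3 5 10 2 9)(1 7 11) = [3, 7, 9, 5, 4, 10, 6, 11, 8, 0, 2, 1]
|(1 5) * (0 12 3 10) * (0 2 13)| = |(0 12 3 10 2 13)(1 5)| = 6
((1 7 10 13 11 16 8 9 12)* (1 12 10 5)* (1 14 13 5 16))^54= ((1 7 16 8 9 10 5 14 13 11))^54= (1 9 13 16 5)(7 10 11 8 14)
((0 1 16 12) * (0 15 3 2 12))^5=((0 1 16)(2 12 15 3))^5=(0 16 1)(2 12 15 3)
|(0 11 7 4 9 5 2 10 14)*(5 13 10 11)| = |(0 5 2 11 7 4 9 13 10 14)| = 10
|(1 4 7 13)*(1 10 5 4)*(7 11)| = |(4 11 7 13 10 5)| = 6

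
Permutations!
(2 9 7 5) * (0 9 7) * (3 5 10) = (0 9)(2 7 10 3 5) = [9, 1, 7, 5, 4, 2, 6, 10, 8, 0, 3]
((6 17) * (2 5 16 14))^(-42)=(17)(2 16)(5 14)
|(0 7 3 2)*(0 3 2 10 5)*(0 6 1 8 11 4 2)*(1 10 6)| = |(0 7)(1 8 11 4 2 3 6 10 5)| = 18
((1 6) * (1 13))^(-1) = (1 13 6)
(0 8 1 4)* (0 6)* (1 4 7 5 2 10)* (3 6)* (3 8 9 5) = (0 9 5 2 10 1 7 3 6)(4 8) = [9, 7, 10, 6, 8, 2, 0, 3, 4, 5, 1]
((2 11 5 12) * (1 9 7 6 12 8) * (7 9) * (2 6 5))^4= (12)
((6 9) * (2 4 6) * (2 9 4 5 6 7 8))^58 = (9)(2 7 6)(4 5 8)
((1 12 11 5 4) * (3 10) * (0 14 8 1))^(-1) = (0 4 5 11 12 1 8 14)(3 10)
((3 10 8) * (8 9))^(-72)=((3 10 9 8))^(-72)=(10)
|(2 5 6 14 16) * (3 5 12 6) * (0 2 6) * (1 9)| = |(0 2 12)(1 9)(3 5)(6 14 16)| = 6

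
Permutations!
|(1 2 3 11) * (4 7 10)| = |(1 2 3 11)(4 7 10)| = 12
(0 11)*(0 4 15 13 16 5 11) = (4 15 13 16 5 11) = [0, 1, 2, 3, 15, 11, 6, 7, 8, 9, 10, 4, 12, 16, 14, 13, 5]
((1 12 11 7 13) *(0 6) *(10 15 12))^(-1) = ((0 6)(1 10 15 12 11 7 13))^(-1) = (0 6)(1 13 7 11 12 15 10)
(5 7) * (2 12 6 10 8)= (2 12 6 10 8)(5 7)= [0, 1, 12, 3, 4, 7, 10, 5, 2, 9, 8, 11, 6]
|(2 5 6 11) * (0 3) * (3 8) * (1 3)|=4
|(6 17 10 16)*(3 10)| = 5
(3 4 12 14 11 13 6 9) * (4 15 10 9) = (3 15 10 9)(4 12 14 11 13 6) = [0, 1, 2, 15, 12, 5, 4, 7, 8, 3, 9, 13, 14, 6, 11, 10]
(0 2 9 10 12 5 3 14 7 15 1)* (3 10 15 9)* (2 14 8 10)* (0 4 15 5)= (0 14 7 9 5 2 3 8 10 12)(1 4 15)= [14, 4, 3, 8, 15, 2, 6, 9, 10, 5, 12, 11, 0, 13, 7, 1]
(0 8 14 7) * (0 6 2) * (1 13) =(0 8 14 7 6 2)(1 13) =[8, 13, 0, 3, 4, 5, 2, 6, 14, 9, 10, 11, 12, 1, 7]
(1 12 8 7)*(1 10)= (1 12 8 7 10)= [0, 12, 2, 3, 4, 5, 6, 10, 7, 9, 1, 11, 8]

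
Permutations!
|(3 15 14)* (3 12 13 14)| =6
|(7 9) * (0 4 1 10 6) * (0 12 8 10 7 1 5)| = |(0 4 5)(1 7 9)(6 12 8 10)| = 12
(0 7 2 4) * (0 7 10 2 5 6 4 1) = (0 10 2 1)(4 7 5 6) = [10, 0, 1, 3, 7, 6, 4, 5, 8, 9, 2]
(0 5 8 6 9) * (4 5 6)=[6, 1, 2, 3, 5, 8, 9, 7, 4, 0]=(0 6 9)(4 5 8)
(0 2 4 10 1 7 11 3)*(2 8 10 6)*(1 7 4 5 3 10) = [8, 4, 5, 0, 6, 3, 2, 11, 1, 9, 7, 10] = (0 8 1 4 6 2 5 3)(7 11 10)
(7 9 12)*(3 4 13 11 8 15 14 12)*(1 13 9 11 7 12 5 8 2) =(1 13 7 11 2)(3 4 9)(5 8 15 14) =[0, 13, 1, 4, 9, 8, 6, 11, 15, 3, 10, 2, 12, 7, 5, 14]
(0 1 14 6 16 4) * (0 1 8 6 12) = (0 8 6 16 4 1 14 12) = [8, 14, 2, 3, 1, 5, 16, 7, 6, 9, 10, 11, 0, 13, 12, 15, 4]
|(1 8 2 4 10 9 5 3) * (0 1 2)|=6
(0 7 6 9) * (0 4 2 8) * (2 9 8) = (0 7 6 8)(4 9) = [7, 1, 2, 3, 9, 5, 8, 6, 0, 4]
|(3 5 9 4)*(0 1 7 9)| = 7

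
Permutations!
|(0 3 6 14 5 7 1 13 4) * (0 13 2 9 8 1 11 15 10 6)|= |(0 3)(1 2 9 8)(4 13)(5 7 11 15 10 6 14)|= 28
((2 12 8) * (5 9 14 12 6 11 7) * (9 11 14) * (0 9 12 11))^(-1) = (0 5 7 11 14 6 2 8 12 9)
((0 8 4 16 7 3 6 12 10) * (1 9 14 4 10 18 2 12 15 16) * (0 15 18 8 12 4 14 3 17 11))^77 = (18)(0 16 12 7 8 17 10 11 15)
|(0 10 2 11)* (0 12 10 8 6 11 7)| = |(0 8 6 11 12 10 2 7)| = 8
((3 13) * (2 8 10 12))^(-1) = ((2 8 10 12)(3 13))^(-1) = (2 12 10 8)(3 13)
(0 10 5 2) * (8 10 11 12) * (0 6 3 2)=(0 11 12 8 10 5)(2 6 3)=[11, 1, 6, 2, 4, 0, 3, 7, 10, 9, 5, 12, 8]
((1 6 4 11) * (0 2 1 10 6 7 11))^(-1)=((0 2 1 7 11 10 6 4))^(-1)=(0 4 6 10 11 7 1 2)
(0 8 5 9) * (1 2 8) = [1, 2, 8, 3, 4, 9, 6, 7, 5, 0] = (0 1 2 8 5 9)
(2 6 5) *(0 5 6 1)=(6)(0 5 2 1)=[5, 0, 1, 3, 4, 2, 6]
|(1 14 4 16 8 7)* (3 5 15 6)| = |(1 14 4 16 8 7)(3 5 15 6)| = 12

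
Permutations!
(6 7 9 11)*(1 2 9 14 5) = (1 2 9 11 6 7 14 5) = [0, 2, 9, 3, 4, 1, 7, 14, 8, 11, 10, 6, 12, 13, 5]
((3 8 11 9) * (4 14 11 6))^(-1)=((3 8 6 4 14 11 9))^(-1)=(3 9 11 14 4 6 8)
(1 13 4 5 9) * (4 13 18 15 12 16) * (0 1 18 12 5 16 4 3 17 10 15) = [1, 12, 2, 17, 16, 9, 6, 7, 8, 18, 15, 11, 4, 13, 14, 5, 3, 10, 0] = (0 1 12 4 16 3 17 10 15 5 9 18)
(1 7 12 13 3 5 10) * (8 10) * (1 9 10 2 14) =[0, 7, 14, 5, 4, 8, 6, 12, 2, 10, 9, 11, 13, 3, 1] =(1 7 12 13 3 5 8 2 14)(9 10)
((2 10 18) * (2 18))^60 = (18)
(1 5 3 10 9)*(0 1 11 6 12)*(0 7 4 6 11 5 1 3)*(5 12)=(0 3 10 9 12 7 4 6 5)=[3, 1, 2, 10, 6, 0, 5, 4, 8, 12, 9, 11, 7]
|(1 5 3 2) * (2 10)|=|(1 5 3 10 2)|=5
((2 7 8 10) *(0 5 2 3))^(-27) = ((0 5 2 7 8 10 3))^(-27) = (0 5 2 7 8 10 3)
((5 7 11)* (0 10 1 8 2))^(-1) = ((0 10 1 8 2)(5 7 11))^(-1) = (0 2 8 1 10)(5 11 7)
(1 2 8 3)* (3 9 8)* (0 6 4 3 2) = (0 6 4 3 1)(8 9) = [6, 0, 2, 1, 3, 5, 4, 7, 9, 8]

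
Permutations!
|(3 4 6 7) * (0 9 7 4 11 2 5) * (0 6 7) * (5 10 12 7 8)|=12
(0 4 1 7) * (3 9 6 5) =(0 4 1 7)(3 9 6 5) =[4, 7, 2, 9, 1, 3, 5, 0, 8, 6]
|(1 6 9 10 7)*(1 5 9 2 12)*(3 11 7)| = 12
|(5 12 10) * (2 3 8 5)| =|(2 3 8 5 12 10)| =6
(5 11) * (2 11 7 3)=[0, 1, 11, 2, 4, 7, 6, 3, 8, 9, 10, 5]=(2 11 5 7 3)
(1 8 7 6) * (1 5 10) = (1 8 7 6 5 10) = [0, 8, 2, 3, 4, 10, 5, 6, 7, 9, 1]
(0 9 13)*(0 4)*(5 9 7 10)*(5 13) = [7, 1, 2, 3, 0, 9, 6, 10, 8, 5, 13, 11, 12, 4] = (0 7 10 13 4)(5 9)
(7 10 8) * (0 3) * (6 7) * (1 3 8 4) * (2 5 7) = (0 8 6 2 5 7 10 4 1 3) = [8, 3, 5, 0, 1, 7, 2, 10, 6, 9, 4]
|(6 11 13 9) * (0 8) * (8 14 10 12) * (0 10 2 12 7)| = 28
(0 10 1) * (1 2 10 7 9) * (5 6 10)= (0 7 9 1)(2 5 6 10)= [7, 0, 5, 3, 4, 6, 10, 9, 8, 1, 2]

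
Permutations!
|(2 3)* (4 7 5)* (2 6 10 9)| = 15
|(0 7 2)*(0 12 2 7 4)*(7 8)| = |(0 4)(2 12)(7 8)| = 2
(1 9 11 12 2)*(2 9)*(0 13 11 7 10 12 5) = [13, 2, 1, 3, 4, 0, 6, 10, 8, 7, 12, 5, 9, 11] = (0 13 11 5)(1 2)(7 10 12 9)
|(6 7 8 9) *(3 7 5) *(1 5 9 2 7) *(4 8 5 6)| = |(1 6 9 4 8 2 7 5 3)| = 9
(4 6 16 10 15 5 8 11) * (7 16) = (4 6 7 16 10 15 5 8 11) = [0, 1, 2, 3, 6, 8, 7, 16, 11, 9, 15, 4, 12, 13, 14, 5, 10]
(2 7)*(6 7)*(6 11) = (2 11 6 7) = [0, 1, 11, 3, 4, 5, 7, 2, 8, 9, 10, 6]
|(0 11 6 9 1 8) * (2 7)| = |(0 11 6 9 1 8)(2 7)| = 6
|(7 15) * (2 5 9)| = |(2 5 9)(7 15)| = 6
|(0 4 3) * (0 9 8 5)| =6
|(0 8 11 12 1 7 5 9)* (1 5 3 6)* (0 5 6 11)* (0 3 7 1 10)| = 14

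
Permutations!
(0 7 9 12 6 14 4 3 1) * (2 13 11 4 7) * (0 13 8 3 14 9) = (0 2 8 3 1 13 11 4 14 7)(6 9 12) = [2, 13, 8, 1, 14, 5, 9, 0, 3, 12, 10, 4, 6, 11, 7]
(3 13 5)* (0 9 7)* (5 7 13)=(0 9 13 7)(3 5)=[9, 1, 2, 5, 4, 3, 6, 0, 8, 13, 10, 11, 12, 7]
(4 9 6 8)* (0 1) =(0 1)(4 9 6 8) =[1, 0, 2, 3, 9, 5, 8, 7, 4, 6]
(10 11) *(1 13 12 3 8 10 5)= [0, 13, 2, 8, 4, 1, 6, 7, 10, 9, 11, 5, 3, 12]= (1 13 12 3 8 10 11 5)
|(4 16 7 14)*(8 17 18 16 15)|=8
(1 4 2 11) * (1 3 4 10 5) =(1 10 5)(2 11 3 4) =[0, 10, 11, 4, 2, 1, 6, 7, 8, 9, 5, 3]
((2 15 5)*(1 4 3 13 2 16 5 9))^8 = (16)(1 4 3 13 2 15 9)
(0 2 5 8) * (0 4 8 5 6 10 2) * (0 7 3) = [7, 1, 6, 0, 8, 5, 10, 3, 4, 9, 2] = (0 7 3)(2 6 10)(4 8)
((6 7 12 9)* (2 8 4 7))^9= (2 4 12 6 8 7 9)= ((2 8 4 7 12 9 6))^9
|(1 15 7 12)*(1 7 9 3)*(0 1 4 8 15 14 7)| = 5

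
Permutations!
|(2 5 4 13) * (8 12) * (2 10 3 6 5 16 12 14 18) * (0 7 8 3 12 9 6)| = 15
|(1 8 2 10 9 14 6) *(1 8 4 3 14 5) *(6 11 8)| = 10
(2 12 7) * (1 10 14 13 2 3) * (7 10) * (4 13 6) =[0, 7, 12, 1, 13, 5, 4, 3, 8, 9, 14, 11, 10, 2, 6] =(1 7 3)(2 12 10 14 6 4 13)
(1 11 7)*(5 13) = (1 11 7)(5 13) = [0, 11, 2, 3, 4, 13, 6, 1, 8, 9, 10, 7, 12, 5]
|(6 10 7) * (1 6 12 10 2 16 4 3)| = 6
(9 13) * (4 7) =[0, 1, 2, 3, 7, 5, 6, 4, 8, 13, 10, 11, 12, 9] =(4 7)(9 13)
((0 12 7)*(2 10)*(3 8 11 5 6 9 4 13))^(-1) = (0 7 12)(2 10)(3 13 4 9 6 5 11 8)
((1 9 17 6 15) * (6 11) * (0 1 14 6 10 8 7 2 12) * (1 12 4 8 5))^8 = (1 17 10)(5 9 11)(6 14 15)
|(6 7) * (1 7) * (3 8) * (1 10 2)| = |(1 7 6 10 2)(3 8)| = 10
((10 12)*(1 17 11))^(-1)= ((1 17 11)(10 12))^(-1)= (1 11 17)(10 12)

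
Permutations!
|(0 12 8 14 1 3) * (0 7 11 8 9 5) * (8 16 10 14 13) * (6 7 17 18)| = 20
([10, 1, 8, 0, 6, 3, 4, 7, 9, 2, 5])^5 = (0 10 5 3)(2 9 8)(4 6)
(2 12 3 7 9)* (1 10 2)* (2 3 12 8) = [0, 10, 8, 7, 4, 5, 6, 9, 2, 1, 3, 11, 12] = (12)(1 10 3 7 9)(2 8)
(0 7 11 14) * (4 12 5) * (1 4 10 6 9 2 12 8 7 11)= (0 11 14)(1 4 8 7)(2 12 5 10 6 9)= [11, 4, 12, 3, 8, 10, 9, 1, 7, 2, 6, 14, 5, 13, 0]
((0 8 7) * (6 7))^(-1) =((0 8 6 7))^(-1) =(0 7 6 8)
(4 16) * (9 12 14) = (4 16)(9 12 14) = [0, 1, 2, 3, 16, 5, 6, 7, 8, 12, 10, 11, 14, 13, 9, 15, 4]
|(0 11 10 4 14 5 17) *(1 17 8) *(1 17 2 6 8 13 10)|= |(0 11 1 2 6 8 17)(4 14 5 13 10)|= 35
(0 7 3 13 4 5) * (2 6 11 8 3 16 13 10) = (0 7 16 13 4 5)(2 6 11 8 3 10) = [7, 1, 6, 10, 5, 0, 11, 16, 3, 9, 2, 8, 12, 4, 14, 15, 13]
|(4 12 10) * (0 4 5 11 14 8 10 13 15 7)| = 30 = |(0 4 12 13 15 7)(5 11 14 8 10)|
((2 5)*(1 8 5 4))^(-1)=((1 8 5 2 4))^(-1)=(1 4 2 5 8)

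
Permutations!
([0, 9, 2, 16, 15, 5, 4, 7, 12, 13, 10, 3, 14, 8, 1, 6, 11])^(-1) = [0, 14, 2, 11, 6, 5, 15, 7, 13, 1, 10, 16, 8, 9, 12, 4, 3]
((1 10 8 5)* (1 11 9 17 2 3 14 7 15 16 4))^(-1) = (1 4 16 15 7 14 3 2 17 9 11 5 8 10)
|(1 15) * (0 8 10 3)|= |(0 8 10 3)(1 15)|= 4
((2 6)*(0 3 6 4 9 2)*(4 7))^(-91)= (0 6 3)(2 7 4 9)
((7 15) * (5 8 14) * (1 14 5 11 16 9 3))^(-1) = (1 3 9 16 11 14)(5 8)(7 15) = ((1 14 11 16 9 3)(5 8)(7 15))^(-1)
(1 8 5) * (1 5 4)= [0, 8, 2, 3, 1, 5, 6, 7, 4]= (1 8 4)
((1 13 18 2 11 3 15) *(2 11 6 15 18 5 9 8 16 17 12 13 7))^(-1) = ((1 7 2 6 15)(3 18 11)(5 9 8 16 17 12 13))^(-1) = (1 15 6 2 7)(3 11 18)(5 13 12 17 16 8 9)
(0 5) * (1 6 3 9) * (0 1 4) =[5, 6, 2, 9, 0, 1, 3, 7, 8, 4] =(0 5 1 6 3 9 4)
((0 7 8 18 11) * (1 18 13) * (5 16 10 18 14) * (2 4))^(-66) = ((0 7 8 13 1 14 5 16 10 18 11)(2 4))^(-66) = (18)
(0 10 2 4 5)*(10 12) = (0 12 10 2 4 5) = [12, 1, 4, 3, 5, 0, 6, 7, 8, 9, 2, 11, 10]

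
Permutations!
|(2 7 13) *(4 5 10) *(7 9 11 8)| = |(2 9 11 8 7 13)(4 5 10)| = 6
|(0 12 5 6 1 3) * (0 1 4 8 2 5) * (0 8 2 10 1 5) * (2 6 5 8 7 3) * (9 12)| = 18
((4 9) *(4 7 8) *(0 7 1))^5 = (0 1 9 4 8 7)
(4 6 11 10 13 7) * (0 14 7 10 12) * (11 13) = (0 14 7 4 6 13 10 11 12) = [14, 1, 2, 3, 6, 5, 13, 4, 8, 9, 11, 12, 0, 10, 7]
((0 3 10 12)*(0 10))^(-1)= (0 3)(10 12)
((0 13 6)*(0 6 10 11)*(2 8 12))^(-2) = ((0 13 10 11)(2 8 12))^(-2) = (0 10)(2 8 12)(11 13)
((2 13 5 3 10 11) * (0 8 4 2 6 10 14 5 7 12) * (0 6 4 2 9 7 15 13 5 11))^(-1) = (0 10 6 12 7 9 4 11 14 3 5 2 8)(13 15)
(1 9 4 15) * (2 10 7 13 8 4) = (1 9 2 10 7 13 8 4 15) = [0, 9, 10, 3, 15, 5, 6, 13, 4, 2, 7, 11, 12, 8, 14, 1]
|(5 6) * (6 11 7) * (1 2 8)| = 12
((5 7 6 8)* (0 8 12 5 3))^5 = ((0 8 3)(5 7 6 12))^5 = (0 3 8)(5 7 6 12)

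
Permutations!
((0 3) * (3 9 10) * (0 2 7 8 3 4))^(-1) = ((0 9 10 4)(2 7 8 3))^(-1) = (0 4 10 9)(2 3 8 7)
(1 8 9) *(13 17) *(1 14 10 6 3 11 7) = [0, 8, 2, 11, 4, 5, 3, 1, 9, 14, 6, 7, 12, 17, 10, 15, 16, 13] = (1 8 9 14 10 6 3 11 7)(13 17)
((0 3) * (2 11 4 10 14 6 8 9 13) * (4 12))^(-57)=((0 3)(2 11 12 4 10 14 6 8 9 13))^(-57)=(0 3)(2 4 6 13 12 14 9 11 10 8)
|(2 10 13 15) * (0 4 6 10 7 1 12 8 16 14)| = 13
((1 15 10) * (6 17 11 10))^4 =(1 11 6)(10 17 15)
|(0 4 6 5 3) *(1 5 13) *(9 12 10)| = 21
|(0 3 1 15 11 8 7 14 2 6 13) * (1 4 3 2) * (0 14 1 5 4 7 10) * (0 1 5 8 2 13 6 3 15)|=42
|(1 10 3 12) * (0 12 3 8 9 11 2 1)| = 6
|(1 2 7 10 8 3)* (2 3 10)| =2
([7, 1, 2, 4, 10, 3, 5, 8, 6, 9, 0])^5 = (0 3 8 10 5 7 4 6)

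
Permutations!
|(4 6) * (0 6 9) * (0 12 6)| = 4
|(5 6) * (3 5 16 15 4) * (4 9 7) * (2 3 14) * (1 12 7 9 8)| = 12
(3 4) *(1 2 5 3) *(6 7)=(1 2 5 3 4)(6 7)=[0, 2, 5, 4, 1, 3, 7, 6]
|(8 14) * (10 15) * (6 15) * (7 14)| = |(6 15 10)(7 14 8)| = 3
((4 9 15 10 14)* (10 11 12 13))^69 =((4 9 15 11 12 13 10 14))^69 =(4 13 15 14 12 9 10 11)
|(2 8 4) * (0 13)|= |(0 13)(2 8 4)|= 6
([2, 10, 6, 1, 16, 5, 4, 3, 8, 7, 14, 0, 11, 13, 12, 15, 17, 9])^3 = (0 4 9 1 12 2 16 7 10 11 6 17 3 14)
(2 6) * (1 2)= (1 2 6)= [0, 2, 6, 3, 4, 5, 1]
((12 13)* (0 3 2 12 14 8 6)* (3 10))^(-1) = ((0 10 3 2 12 13 14 8 6))^(-1) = (0 6 8 14 13 12 2 3 10)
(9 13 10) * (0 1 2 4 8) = (0 1 2 4 8)(9 13 10) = [1, 2, 4, 3, 8, 5, 6, 7, 0, 13, 9, 11, 12, 10]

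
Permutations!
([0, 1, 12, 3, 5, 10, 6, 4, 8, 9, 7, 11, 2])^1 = (2 12)(4 5 10 7)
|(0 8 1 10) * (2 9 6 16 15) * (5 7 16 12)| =8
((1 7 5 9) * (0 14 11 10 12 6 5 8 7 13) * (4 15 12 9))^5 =(15)(0 1 10 14 13 9 11)(7 8)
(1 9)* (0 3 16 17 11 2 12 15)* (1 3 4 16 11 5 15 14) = (0 4 16 17 5 15)(1 9 3 11 2 12 14) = [4, 9, 12, 11, 16, 15, 6, 7, 8, 3, 10, 2, 14, 13, 1, 0, 17, 5]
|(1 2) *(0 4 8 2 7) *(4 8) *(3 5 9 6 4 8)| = 10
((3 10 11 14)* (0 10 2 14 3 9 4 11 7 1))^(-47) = (0 10 7 1)(2 14 9 4 11 3)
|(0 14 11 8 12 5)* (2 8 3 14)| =15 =|(0 2 8 12 5)(3 14 11)|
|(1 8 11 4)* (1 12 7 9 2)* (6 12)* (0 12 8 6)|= 10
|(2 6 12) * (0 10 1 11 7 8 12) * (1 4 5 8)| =24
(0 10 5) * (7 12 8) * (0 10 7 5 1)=(0 7 12 8 5 10 1)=[7, 0, 2, 3, 4, 10, 6, 12, 5, 9, 1, 11, 8]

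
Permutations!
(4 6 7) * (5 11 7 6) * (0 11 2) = [11, 1, 0, 3, 5, 2, 6, 4, 8, 9, 10, 7] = (0 11 7 4 5 2)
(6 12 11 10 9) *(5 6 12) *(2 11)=(2 11 10 9 12)(5 6)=[0, 1, 11, 3, 4, 6, 5, 7, 8, 12, 9, 10, 2]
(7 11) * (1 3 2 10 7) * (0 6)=[6, 3, 10, 2, 4, 5, 0, 11, 8, 9, 7, 1]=(0 6)(1 3 2 10 7 11)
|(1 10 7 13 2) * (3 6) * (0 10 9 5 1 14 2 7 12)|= |(0 10 12)(1 9 5)(2 14)(3 6)(7 13)|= 6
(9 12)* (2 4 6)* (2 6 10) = (2 4 10)(9 12) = [0, 1, 4, 3, 10, 5, 6, 7, 8, 12, 2, 11, 9]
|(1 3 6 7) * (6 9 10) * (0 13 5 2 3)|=|(0 13 5 2 3 9 10 6 7 1)|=10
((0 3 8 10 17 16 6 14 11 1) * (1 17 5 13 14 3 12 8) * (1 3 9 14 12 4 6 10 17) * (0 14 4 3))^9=(0 3)(5 12 17 10 13 8 16)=((0 3)(1 14 11)(4 6 9)(5 13 12 8 17 16 10))^9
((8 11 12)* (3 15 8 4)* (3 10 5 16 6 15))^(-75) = ((4 10 5 16 6 15 8 11 12))^(-75) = (4 8 16)(5 12 15)(6 10 11)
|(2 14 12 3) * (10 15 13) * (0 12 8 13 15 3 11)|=|(15)(0 12 11)(2 14 8 13 10 3)|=6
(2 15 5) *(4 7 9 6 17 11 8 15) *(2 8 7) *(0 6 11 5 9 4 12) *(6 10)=[10, 1, 12, 3, 2, 8, 17, 4, 15, 11, 6, 7, 0, 13, 14, 9, 16, 5]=(0 10 6 17 5 8 15 9 11 7 4 2 12)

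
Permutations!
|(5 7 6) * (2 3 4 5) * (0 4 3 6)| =4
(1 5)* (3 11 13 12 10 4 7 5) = [0, 3, 2, 11, 7, 1, 6, 5, 8, 9, 4, 13, 10, 12] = (1 3 11 13 12 10 4 7 5)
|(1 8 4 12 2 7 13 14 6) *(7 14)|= |(1 8 4 12 2 14 6)(7 13)|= 14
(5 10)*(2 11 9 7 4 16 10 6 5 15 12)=(2 11 9 7 4 16 10 15 12)(5 6)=[0, 1, 11, 3, 16, 6, 5, 4, 8, 7, 15, 9, 2, 13, 14, 12, 10]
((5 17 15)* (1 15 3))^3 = (1 17 15 3 5)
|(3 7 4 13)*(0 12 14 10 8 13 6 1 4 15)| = |(0 12 14 10 8 13 3 7 15)(1 4 6)| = 9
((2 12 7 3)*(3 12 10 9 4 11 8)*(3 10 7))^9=((2 7 12 3)(4 11 8 10 9))^9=(2 7 12 3)(4 9 10 8 11)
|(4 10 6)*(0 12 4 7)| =6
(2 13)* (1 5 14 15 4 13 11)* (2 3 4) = (1 5 14 15 2 11)(3 4 13) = [0, 5, 11, 4, 13, 14, 6, 7, 8, 9, 10, 1, 12, 3, 15, 2]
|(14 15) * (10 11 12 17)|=|(10 11 12 17)(14 15)|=4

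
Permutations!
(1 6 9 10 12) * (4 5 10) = (1 6 9 4 5 10 12) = [0, 6, 2, 3, 5, 10, 9, 7, 8, 4, 12, 11, 1]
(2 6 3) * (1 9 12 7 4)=(1 9 12 7 4)(2 6 3)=[0, 9, 6, 2, 1, 5, 3, 4, 8, 12, 10, 11, 7]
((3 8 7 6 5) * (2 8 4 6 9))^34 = (2 7)(3 6)(4 5)(8 9)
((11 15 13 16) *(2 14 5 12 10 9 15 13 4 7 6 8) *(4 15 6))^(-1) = (2 8 6 9 10 12 5 14)(4 7)(11 16 13)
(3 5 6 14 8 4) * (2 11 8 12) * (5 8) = (2 11 5 6 14 12)(3 8 4) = [0, 1, 11, 8, 3, 6, 14, 7, 4, 9, 10, 5, 2, 13, 12]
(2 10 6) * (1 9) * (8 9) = (1 8 9)(2 10 6) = [0, 8, 10, 3, 4, 5, 2, 7, 9, 1, 6]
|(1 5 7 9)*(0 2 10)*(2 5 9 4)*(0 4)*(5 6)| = |(0 6 5 7)(1 9)(2 10 4)| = 12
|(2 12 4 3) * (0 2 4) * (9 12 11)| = |(0 2 11 9 12)(3 4)| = 10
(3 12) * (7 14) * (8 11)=(3 12)(7 14)(8 11)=[0, 1, 2, 12, 4, 5, 6, 14, 11, 9, 10, 8, 3, 13, 7]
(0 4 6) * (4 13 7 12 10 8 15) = [13, 1, 2, 3, 6, 5, 0, 12, 15, 9, 8, 11, 10, 7, 14, 4] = (0 13 7 12 10 8 15 4 6)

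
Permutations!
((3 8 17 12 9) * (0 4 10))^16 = (0 4 10)(3 8 17 12 9)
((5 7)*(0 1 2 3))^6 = (7)(0 2)(1 3)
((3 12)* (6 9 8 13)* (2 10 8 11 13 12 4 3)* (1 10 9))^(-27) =((1 10 8 12 2 9 11 13 6)(3 4))^(-27) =(13)(3 4)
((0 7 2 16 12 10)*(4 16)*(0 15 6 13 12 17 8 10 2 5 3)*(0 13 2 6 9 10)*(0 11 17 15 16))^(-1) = ((0 7 5 3 13 12 6 2 4)(8 11 17)(9 10 16 15))^(-1) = (0 4 2 6 12 13 3 5 7)(8 17 11)(9 15 16 10)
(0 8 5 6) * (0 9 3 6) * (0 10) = (0 8 5 10)(3 6 9) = [8, 1, 2, 6, 4, 10, 9, 7, 5, 3, 0]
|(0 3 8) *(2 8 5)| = |(0 3 5 2 8)| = 5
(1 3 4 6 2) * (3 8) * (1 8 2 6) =[0, 2, 8, 4, 1, 5, 6, 7, 3] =(1 2 8 3 4)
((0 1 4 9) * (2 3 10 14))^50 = (0 4)(1 9)(2 10)(3 14)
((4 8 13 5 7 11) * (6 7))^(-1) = ((4 8 13 5 6 7 11))^(-1) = (4 11 7 6 5 13 8)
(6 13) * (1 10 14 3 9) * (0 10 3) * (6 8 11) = (0 10 14)(1 3 9)(6 13 8 11) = [10, 3, 2, 9, 4, 5, 13, 7, 11, 1, 14, 6, 12, 8, 0]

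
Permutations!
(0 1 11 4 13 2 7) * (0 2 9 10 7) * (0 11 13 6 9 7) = (0 1 13 7 2 11 4 6 9 10) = [1, 13, 11, 3, 6, 5, 9, 2, 8, 10, 0, 4, 12, 7]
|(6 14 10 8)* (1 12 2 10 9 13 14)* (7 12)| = 21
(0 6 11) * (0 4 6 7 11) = [7, 1, 2, 3, 6, 5, 0, 11, 8, 9, 10, 4] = (0 7 11 4 6)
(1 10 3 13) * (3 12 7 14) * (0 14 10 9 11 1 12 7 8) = (0 14 3 13 12 8)(1 9 11)(7 10) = [14, 9, 2, 13, 4, 5, 6, 10, 0, 11, 7, 1, 8, 12, 3]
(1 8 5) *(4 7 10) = [0, 8, 2, 3, 7, 1, 6, 10, 5, 9, 4] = (1 8 5)(4 7 10)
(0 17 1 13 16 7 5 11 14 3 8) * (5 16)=[17, 13, 2, 8, 4, 11, 6, 16, 0, 9, 10, 14, 12, 5, 3, 15, 7, 1]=(0 17 1 13 5 11 14 3 8)(7 16)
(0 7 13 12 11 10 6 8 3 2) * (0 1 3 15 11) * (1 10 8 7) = (0 1 3 2 10 6 7 13 12)(8 15 11) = [1, 3, 10, 2, 4, 5, 7, 13, 15, 9, 6, 8, 0, 12, 14, 11]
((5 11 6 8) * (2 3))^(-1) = ((2 3)(5 11 6 8))^(-1) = (2 3)(5 8 6 11)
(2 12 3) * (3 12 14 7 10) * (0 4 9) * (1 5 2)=[4, 5, 14, 1, 9, 2, 6, 10, 8, 0, 3, 11, 12, 13, 7]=(0 4 9)(1 5 2 14 7 10 3)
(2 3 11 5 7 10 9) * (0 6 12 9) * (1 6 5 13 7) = (0 5 1 6 12 9 2 3 11 13 7 10) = [5, 6, 3, 11, 4, 1, 12, 10, 8, 2, 0, 13, 9, 7]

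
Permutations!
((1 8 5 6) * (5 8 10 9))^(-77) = (1 5 10 6 9)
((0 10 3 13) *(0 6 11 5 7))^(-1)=(0 7 5 11 6 13 3 10)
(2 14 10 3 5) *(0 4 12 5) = (0 4 12 5 2 14 10 3) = [4, 1, 14, 0, 12, 2, 6, 7, 8, 9, 3, 11, 5, 13, 10]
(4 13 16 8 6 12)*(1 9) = (1 9)(4 13 16 8 6 12) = [0, 9, 2, 3, 13, 5, 12, 7, 6, 1, 10, 11, 4, 16, 14, 15, 8]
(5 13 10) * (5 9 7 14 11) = (5 13 10 9 7 14 11) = [0, 1, 2, 3, 4, 13, 6, 14, 8, 7, 9, 5, 12, 10, 11]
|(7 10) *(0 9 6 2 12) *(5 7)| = 15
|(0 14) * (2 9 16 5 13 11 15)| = 14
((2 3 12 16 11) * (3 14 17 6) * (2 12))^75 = ((2 14 17 6 3)(11 12 16))^75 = (17)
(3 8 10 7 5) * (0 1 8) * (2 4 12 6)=(0 1 8 10 7 5 3)(2 4 12 6)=[1, 8, 4, 0, 12, 3, 2, 5, 10, 9, 7, 11, 6]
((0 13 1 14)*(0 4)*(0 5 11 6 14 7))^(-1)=(0 7 1 13)(4 14 6 11 5)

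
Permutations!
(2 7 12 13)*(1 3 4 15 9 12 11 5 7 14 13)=[0, 3, 14, 4, 15, 7, 6, 11, 8, 12, 10, 5, 1, 2, 13, 9]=(1 3 4 15 9 12)(2 14 13)(5 7 11)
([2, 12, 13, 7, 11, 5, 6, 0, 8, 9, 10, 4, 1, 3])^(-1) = (0 7 3 13 2)(1 12)(4 11)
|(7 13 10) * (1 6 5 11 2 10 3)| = 9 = |(1 6 5 11 2 10 7 13 3)|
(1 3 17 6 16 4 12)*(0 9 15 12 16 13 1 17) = (0 9 15 12 17 6 13 1 3)(4 16) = [9, 3, 2, 0, 16, 5, 13, 7, 8, 15, 10, 11, 17, 1, 14, 12, 4, 6]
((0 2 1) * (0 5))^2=((0 2 1 5))^2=(0 1)(2 5)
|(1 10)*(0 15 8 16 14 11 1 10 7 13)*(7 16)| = 20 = |(0 15 8 7 13)(1 16 14 11)|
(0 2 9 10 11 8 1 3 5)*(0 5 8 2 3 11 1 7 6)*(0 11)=(0 3 8 7 6 11 2 9 10 1)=[3, 0, 9, 8, 4, 5, 11, 6, 7, 10, 1, 2]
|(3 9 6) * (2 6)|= 4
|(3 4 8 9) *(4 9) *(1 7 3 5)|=10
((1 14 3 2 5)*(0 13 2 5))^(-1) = ((0 13 2)(1 14 3 5))^(-1) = (0 2 13)(1 5 3 14)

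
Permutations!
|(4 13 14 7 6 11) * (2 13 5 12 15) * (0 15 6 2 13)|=|(0 15 13 14 7 2)(4 5 12 6 11)|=30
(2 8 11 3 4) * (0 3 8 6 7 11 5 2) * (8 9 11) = (0 3 4)(2 6 7 8 5)(9 11) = [3, 1, 6, 4, 0, 2, 7, 8, 5, 11, 10, 9]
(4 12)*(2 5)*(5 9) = (2 9 5)(4 12) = [0, 1, 9, 3, 12, 2, 6, 7, 8, 5, 10, 11, 4]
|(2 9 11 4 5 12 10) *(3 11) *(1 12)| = 9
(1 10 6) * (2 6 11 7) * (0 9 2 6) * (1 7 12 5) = (0 9 2)(1 10 11 12 5)(6 7) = [9, 10, 0, 3, 4, 1, 7, 6, 8, 2, 11, 12, 5]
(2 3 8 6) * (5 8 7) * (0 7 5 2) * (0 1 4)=(0 7 2 3 5 8 6 1 4)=[7, 4, 3, 5, 0, 8, 1, 2, 6]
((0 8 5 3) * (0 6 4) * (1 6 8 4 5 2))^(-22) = (1 5 8)(2 6 3)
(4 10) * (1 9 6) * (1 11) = (1 9 6 11)(4 10) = [0, 9, 2, 3, 10, 5, 11, 7, 8, 6, 4, 1]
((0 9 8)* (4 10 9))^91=(0 4 10 9 8)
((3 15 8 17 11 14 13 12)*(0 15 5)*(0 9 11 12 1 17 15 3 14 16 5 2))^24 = ((0 3 2)(1 17 12 14 13)(5 9 11 16)(8 15))^24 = (1 13 14 12 17)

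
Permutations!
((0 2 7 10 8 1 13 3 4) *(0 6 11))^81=(0 8 4 2 1 6 7 13 11 10 3)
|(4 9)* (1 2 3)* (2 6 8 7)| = 6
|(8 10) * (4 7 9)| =6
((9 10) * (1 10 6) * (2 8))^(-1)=(1 6 9 10)(2 8)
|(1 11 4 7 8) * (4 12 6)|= |(1 11 12 6 4 7 8)|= 7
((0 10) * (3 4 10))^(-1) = ((0 3 4 10))^(-1) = (0 10 4 3)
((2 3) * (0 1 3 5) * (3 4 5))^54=(0 4)(1 5)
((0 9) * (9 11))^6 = ((0 11 9))^6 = (11)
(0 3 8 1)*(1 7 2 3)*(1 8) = (0 8 7 2 3 1) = [8, 0, 3, 1, 4, 5, 6, 2, 7]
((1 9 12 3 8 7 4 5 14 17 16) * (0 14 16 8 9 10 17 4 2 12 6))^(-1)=((0 14 4 5 16 1 10 17 8 7 2 12 3 9 6))^(-1)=(0 6 9 3 12 2 7 8 17 10 1 16 5 4 14)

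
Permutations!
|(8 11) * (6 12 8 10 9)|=|(6 12 8 11 10 9)|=6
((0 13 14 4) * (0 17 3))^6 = ((0 13 14 4 17 3))^6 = (17)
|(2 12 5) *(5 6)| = |(2 12 6 5)| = 4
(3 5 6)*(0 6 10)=[6, 1, 2, 5, 4, 10, 3, 7, 8, 9, 0]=(0 6 3 5 10)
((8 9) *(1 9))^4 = ((1 9 8))^4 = (1 9 8)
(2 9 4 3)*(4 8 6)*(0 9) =(0 9 8 6 4 3 2) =[9, 1, 0, 2, 3, 5, 4, 7, 6, 8]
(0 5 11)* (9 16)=[5, 1, 2, 3, 4, 11, 6, 7, 8, 16, 10, 0, 12, 13, 14, 15, 9]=(0 5 11)(9 16)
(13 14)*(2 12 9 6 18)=(2 12 9 6 18)(13 14)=[0, 1, 12, 3, 4, 5, 18, 7, 8, 6, 10, 11, 9, 14, 13, 15, 16, 17, 2]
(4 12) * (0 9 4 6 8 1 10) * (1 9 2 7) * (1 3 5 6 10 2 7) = (0 7 3 5 6 8 9 4 12 10)(1 2) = [7, 2, 1, 5, 12, 6, 8, 3, 9, 4, 0, 11, 10]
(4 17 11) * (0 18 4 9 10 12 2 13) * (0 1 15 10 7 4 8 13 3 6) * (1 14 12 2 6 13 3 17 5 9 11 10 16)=(0 18 8 3 13 14 12 6)(1 15 16)(2 17 10)(4 5 9 7)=[18, 15, 17, 13, 5, 9, 0, 4, 3, 7, 2, 11, 6, 14, 12, 16, 1, 10, 8]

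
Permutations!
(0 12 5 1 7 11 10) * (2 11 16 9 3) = (0 12 5 1 7 16 9 3 2 11 10) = [12, 7, 11, 2, 4, 1, 6, 16, 8, 3, 0, 10, 5, 13, 14, 15, 9]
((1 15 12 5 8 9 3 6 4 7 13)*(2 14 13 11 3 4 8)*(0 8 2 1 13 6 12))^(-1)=((0 8 9 4 7 11 3 12 5 1 15)(2 14 6))^(-1)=(0 15 1 5 12 3 11 7 4 9 8)(2 6 14)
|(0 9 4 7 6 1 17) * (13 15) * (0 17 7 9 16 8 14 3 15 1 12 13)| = |(17)(0 16 8 14 3 15)(1 7 6 12 13)(4 9)| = 30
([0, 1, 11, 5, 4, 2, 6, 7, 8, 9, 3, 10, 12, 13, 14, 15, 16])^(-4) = [0, 1, 11, 5, 4, 2, 6, 7, 8, 9, 3, 10, 12, 13, 14, 15, 16]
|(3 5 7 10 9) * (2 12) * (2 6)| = 15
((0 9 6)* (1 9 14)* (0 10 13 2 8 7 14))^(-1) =(1 14 7 8 2 13 10 6 9)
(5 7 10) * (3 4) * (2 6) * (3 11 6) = (2 3 4 11 6)(5 7 10) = [0, 1, 3, 4, 11, 7, 2, 10, 8, 9, 5, 6]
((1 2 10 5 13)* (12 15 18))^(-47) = (1 5 2 13 10)(12 15 18)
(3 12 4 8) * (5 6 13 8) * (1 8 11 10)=(1 8 3 12 4 5 6 13 11 10)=[0, 8, 2, 12, 5, 6, 13, 7, 3, 9, 1, 10, 4, 11]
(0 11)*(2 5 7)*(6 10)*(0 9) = (0 11 9)(2 5 7)(6 10) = [11, 1, 5, 3, 4, 7, 10, 2, 8, 0, 6, 9]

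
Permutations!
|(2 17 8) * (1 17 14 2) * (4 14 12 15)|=15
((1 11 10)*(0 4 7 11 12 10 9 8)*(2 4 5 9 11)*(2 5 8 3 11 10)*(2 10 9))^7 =(0 8)(1 12 10)(2 5 7 4)(3 11 9)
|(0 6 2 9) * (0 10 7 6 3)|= |(0 3)(2 9 10 7 6)|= 10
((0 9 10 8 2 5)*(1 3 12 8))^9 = (12)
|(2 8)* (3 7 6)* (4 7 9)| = |(2 8)(3 9 4 7 6)| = 10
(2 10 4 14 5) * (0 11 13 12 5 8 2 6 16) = (0 11 13 12 5 6 16)(2 10 4 14 8) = [11, 1, 10, 3, 14, 6, 16, 7, 2, 9, 4, 13, 5, 12, 8, 15, 0]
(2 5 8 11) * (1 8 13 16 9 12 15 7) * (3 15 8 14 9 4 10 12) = [0, 14, 5, 15, 10, 13, 6, 1, 11, 3, 12, 2, 8, 16, 9, 7, 4] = (1 14 9 3 15 7)(2 5 13 16 4 10 12 8 11)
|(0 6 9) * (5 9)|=4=|(0 6 5 9)|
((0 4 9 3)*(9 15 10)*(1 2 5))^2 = ((0 4 15 10 9 3)(1 2 5))^2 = (0 15 9)(1 5 2)(3 4 10)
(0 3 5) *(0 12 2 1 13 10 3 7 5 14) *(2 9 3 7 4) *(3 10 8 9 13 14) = (0 4 2 1 14)(5 12 13 8 9 10 7) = [4, 14, 1, 3, 2, 12, 6, 5, 9, 10, 7, 11, 13, 8, 0]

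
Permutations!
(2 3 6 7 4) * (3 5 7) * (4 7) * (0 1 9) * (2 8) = (0 1 9)(2 5 4 8)(3 6) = [1, 9, 5, 6, 8, 4, 3, 7, 2, 0]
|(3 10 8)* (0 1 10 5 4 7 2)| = 9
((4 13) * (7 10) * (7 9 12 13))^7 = ((4 7 10 9 12 13))^7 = (4 7 10 9 12 13)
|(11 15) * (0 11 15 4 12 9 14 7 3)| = 8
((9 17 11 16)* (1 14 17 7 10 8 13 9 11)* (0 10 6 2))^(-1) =(0 2 6 7 9 13 8 10)(1 17 14)(11 16)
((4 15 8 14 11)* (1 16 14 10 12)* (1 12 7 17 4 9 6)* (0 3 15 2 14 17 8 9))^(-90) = ((0 3 15 9 6 1 16 17 4 2 14 11)(7 8 10))^(-90) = (0 16)(1 11)(2 9)(3 17)(4 15)(6 14)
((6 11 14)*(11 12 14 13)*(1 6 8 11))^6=((1 6 12 14 8 11 13))^6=(1 13 11 8 14 12 6)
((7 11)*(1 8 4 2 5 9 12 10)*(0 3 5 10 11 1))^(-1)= (0 10 2 4 8 1 7 11 12 9 5 3)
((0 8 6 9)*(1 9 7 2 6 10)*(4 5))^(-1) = (0 9 1 10 8)(2 7 6)(4 5) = ((0 8 10 1 9)(2 6 7)(4 5))^(-1)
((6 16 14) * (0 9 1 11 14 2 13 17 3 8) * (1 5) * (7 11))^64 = (0 16 5 13 7 3 14)(1 17 11 8 6 9 2)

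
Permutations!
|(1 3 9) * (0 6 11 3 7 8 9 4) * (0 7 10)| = 10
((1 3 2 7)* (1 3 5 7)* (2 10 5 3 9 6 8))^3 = (1 5 6)(2 10 9)(3 7 8)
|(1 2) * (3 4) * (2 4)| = |(1 4 3 2)| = 4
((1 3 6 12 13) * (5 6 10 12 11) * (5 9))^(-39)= (1 3 10 12 13)(5 6 11 9)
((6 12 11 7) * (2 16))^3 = ((2 16)(6 12 11 7))^3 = (2 16)(6 7 11 12)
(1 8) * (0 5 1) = (0 5 1 8) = [5, 8, 2, 3, 4, 1, 6, 7, 0]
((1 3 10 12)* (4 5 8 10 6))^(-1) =(1 12 10 8 5 4 6 3)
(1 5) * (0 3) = (0 3)(1 5) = [3, 5, 2, 0, 4, 1]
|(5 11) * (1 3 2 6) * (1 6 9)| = 4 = |(1 3 2 9)(5 11)|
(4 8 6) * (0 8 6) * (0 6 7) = (0 8 6 4 7) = [8, 1, 2, 3, 7, 5, 4, 0, 6]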